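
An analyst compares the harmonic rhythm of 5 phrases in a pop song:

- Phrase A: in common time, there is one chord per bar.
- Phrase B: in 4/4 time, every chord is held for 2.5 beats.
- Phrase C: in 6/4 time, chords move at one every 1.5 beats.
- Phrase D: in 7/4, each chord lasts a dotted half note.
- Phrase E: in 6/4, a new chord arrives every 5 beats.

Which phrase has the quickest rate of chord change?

Phrase C

A: 4/4 = 1 chord/bar.
B: 4/2.5 = 1.6 chords/bar.
C: 6/1.5 = 4 chords/bar.
D: 7/3 = 7/3 chords/bar.
E: 6/5 = 1.2 chords/bar.
Fastest is C at 4 chords/bar.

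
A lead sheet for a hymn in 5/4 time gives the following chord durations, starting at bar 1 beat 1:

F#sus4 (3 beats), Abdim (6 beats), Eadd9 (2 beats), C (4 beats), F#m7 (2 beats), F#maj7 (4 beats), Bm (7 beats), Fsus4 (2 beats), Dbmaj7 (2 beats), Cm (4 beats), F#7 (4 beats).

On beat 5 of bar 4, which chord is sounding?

F#maj7

Beat 5 of bar 4 is beat (4−1)×5 + 5 = 20 overall.
Running totals: F#sus4 ends at 3, Abdim ends at 9, Eadd9 ends at 11, C ends at 15, F#m7 ends at 17, F#maj7 ends at 21.
Beat 20 falls within F#maj7.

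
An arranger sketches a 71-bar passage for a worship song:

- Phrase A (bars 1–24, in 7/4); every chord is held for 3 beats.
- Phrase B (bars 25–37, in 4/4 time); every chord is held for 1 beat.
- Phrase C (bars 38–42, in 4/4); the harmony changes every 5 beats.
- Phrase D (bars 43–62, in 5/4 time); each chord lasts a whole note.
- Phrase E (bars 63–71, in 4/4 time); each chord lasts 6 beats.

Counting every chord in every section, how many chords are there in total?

143 chords

A has 168 beats and chords last 3 each, so 56 chords.
B has 52 beats and chords last 1 each, so 52 chords.
C has 20 beats and chords last 5 each, so 4 chords.
D has 100 beats and chords last 4 each, so 25 chords.
E has 36 beats and chords last 6 each, so 6 chords.
Total: 56 + 52 + 4 + 25 + 6 = 143.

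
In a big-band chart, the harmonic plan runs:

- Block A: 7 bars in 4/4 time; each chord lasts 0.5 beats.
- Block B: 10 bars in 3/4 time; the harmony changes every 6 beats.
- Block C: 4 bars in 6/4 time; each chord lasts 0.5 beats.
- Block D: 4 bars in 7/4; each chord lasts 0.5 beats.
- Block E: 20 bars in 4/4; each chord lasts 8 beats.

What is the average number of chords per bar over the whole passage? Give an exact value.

35/9 chords per bar

A: 7 bars of 4 beats is 28 beats; at 0.5 beats each that's 56 chords.
B: 10 bars of 3 beats is 30 beats; at 6 beats each that's 5 chords.
C: 4 bars of 6 beats is 24 beats; at 0.5 beats each that's 48 chords.
D: 4 bars of 7 beats is 28 beats; at 0.5 beats each that's 56 chords.
E: 20 bars of 4 beats is 80 beats; at 8 beats each that's 10 chords.
Overall: 175 chords over 45 bars → 175/45 = 35/9 chords per bar.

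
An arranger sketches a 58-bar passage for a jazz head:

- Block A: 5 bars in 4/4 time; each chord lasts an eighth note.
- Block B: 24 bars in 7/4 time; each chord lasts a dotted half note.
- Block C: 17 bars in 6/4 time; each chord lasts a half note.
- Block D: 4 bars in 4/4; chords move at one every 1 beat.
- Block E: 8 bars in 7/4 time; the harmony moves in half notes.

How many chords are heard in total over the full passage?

A has 20 beats and chords last 0.5 each, so 40 chords.
B has 168 beats and chords last 3 each, so 56 chords.
C has 102 beats and chords last 2 each, so 51 chords.
D has 16 beats and chords last 1 each, so 16 chords.
E has 56 beats and chords last 2 each, so 28 chords.
Total: 40 + 56 + 51 + 16 + 28 = 191.

191 chords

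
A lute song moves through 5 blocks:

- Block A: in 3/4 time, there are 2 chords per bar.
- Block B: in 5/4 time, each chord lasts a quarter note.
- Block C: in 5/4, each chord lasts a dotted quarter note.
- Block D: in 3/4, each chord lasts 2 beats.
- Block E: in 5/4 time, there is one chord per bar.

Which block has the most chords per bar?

Block B

A: 3/1.5 = 2 chords/bar.
B: 5/1 = 5 chords/bar.
C: 5/1.5 = 10/3 chords/bar.
D: 3/2 = 1.5 chords/bar.
E: 5/5 = 1 chord/bar.
Fastest is B at 5 chords/bar.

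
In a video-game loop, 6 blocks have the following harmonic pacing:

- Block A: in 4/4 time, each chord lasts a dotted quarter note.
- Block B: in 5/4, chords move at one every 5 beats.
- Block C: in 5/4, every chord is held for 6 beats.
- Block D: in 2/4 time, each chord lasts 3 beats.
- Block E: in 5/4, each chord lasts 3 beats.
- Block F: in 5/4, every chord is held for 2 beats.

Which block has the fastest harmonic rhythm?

Block A

A: 4/1.5 = 8/3 chords/bar.
B: 5/5 = 1 chord/bar.
C: 5/6 = 5/6 chords/bar.
D: 2/3 = 2/3 chords/bar.
E: 5/3 = 5/3 chords/bar.
F: 5/2 = 2.5 chords/bar.
Fastest is A at 8/3 chords/bar.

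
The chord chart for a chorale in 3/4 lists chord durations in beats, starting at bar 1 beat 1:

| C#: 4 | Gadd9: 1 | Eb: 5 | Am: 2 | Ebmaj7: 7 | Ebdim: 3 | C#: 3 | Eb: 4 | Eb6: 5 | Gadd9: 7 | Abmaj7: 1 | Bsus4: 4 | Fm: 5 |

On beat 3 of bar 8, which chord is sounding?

C#

Beat 3 of bar 8 is beat (8−1)×3 + 3 = 24 overall.
Running totals: C# ends at 4, Gadd9 ends at 5, Eb ends at 10, Am ends at 12, Ebmaj7 ends at 19, Ebdim ends at 22, C# ends at 25.
Beat 24 falls within C#.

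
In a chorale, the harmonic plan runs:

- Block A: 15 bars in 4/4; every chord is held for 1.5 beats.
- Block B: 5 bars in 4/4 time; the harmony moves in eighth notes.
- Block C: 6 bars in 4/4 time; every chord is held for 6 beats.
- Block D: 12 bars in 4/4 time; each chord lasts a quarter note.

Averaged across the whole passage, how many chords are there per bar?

A: 15 × 4 = 60 beats ÷ 1.5 = 40 chords.
B: 5 × 4 = 20 beats ÷ 0.5 = 40 chords.
C: 6 × 4 = 24 beats ÷ 6 = 4 chords.
D: 12 × 4 = 48 beats ÷ 1 = 48 chords.
Overall: 132 chords over 38 bars → 132/38 = 66/19 chords per bar.

66/19 chords per bar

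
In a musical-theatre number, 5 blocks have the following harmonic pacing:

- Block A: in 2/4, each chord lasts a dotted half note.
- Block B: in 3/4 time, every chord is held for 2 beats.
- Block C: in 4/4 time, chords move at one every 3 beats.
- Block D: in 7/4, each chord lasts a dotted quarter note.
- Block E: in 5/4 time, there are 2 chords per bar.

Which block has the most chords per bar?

A: 2/3 = 2/3 chords/bar.
B: 3/2 = 1.5 chords/bar.
C: 4/3 = 4/3 chords/bar.
D: 7/1.5 = 14/3 chords/bar.
E: 5/2.5 = 2 chords/bar.
Fastest is D at 14/3 chords/bar.

Block D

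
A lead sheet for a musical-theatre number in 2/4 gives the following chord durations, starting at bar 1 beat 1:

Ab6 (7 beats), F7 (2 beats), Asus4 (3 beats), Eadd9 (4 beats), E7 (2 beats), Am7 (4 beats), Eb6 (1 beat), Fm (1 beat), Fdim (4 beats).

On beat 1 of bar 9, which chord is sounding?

E7

Beat 1 of bar 9 is beat (9−1)×2 + 1 = 17 overall.
Running totals: Ab6 ends at 7, F7 ends at 9, Asus4 ends at 12, Eadd9 ends at 16, E7 ends at 18.
Beat 17 falls within E7.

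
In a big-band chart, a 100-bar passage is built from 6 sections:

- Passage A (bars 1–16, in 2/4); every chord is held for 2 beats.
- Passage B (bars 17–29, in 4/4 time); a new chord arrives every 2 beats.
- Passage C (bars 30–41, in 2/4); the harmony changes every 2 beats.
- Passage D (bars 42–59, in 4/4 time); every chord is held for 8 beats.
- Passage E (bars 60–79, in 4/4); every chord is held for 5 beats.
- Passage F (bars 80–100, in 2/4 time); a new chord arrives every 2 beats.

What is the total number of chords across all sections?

A: 16 bars × 2 beats = 32 beats; 2 beats/chord → 16 chords.
B: 13 bars × 4 beats = 52 beats; 2 beats/chord → 26 chords.
C: 12 bars × 2 beats = 24 beats; 2 beats/chord → 12 chords.
D: 18 bars × 4 beats = 72 beats; 8 beats/chord → 9 chords.
E: 20 bars × 4 beats = 80 beats; 5 beats/chord → 16 chords.
F: 21 bars × 2 beats = 42 beats; 2 beats/chord → 21 chords.
Total: 16 + 26 + 12 + 9 + 16 + 21 = 100.

100 chords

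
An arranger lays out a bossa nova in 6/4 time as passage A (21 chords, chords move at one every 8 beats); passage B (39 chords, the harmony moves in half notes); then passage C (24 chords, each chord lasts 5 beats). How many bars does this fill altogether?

61 bars

A: 21 × 8 = 168 beats = 28 bars.
B: 39 × 2 = 78 beats = 13 bars.
C: 24 × 5 = 120 beats = 20 bars.
Total: 28 + 13 + 20 = 61 bars.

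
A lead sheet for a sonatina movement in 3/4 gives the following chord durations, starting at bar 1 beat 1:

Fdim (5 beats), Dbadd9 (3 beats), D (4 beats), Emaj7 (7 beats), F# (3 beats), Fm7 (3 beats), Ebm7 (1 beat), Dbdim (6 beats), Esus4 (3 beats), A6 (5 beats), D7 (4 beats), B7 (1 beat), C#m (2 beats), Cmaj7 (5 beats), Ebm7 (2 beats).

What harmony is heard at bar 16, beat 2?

Beat 2 of bar 16 is beat (16−1)×3 + 2 = 47 overall.
Running totals: Fdim ends at 5, Dbadd9 ends at 8, D ends at 12, Emaj7 ends at 19, F# ends at 22, Fm7 ends at 25, Ebm7 ends at 26, Dbdim ends at 32, Esus4 ends at 35, A6 ends at 40, D7 ends at 44, B7 ends at 45, C#m ends at 47.
Beat 47 falls within C#m.

C#m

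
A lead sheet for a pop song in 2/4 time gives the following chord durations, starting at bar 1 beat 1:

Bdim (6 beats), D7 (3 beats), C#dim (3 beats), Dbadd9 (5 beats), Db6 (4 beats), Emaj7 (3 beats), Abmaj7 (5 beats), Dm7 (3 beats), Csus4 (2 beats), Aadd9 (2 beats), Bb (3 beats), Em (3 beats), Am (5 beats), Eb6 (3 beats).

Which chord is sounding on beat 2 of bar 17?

Csus4

Beat 2 of bar 17 is beat (17−1)×2 + 2 = 34 overall.
Running totals: Bdim ends at 6, D7 ends at 9, C#dim ends at 12, Dbadd9 ends at 17, Db6 ends at 21, Emaj7 ends at 24, Abmaj7 ends at 29, Dm7 ends at 32, Csus4 ends at 34.
Beat 34 falls within Csus4.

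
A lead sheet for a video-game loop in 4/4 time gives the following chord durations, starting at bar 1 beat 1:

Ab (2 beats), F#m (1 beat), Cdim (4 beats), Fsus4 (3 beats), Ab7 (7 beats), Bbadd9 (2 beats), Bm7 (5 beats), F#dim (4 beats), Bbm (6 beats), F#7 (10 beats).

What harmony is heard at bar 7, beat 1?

F#dim

Beat 1 of bar 7 is beat (7−1)×4 + 1 = 25 overall.
Running totals: Ab ends at 2, F#m ends at 3, Cdim ends at 7, Fsus4 ends at 10, Ab7 ends at 17, Bbadd9 ends at 19, Bm7 ends at 24, F#dim ends at 28.
Beat 25 falls within F#dim.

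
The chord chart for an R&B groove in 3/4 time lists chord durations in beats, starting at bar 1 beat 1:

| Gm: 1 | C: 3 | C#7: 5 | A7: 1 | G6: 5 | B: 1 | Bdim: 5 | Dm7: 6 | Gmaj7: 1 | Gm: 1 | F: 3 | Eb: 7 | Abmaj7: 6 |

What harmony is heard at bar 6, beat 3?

Beat 3 of bar 6 is beat (6−1)×3 + 3 = 18 overall.
Running totals: Gm ends at 1, C ends at 4, C#7 ends at 9, A7 ends at 10, G6 ends at 15, B ends at 16, Bdim ends at 21.
Beat 18 falls within Bdim.

Bdim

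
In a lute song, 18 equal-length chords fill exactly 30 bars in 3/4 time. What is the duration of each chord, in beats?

5 beats

30 bars × 3 beats/bar = 90 beats total.
90 beats ÷ 18 chords = 5 beats per chord.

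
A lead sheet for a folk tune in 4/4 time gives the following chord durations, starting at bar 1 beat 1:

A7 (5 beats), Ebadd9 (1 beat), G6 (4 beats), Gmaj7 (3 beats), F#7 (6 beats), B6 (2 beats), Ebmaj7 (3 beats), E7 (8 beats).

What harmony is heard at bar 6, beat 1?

Beat 1 of bar 6 is beat (6−1)×4 + 1 = 21 overall.
Running totals: A7 ends at 5, Ebadd9 ends at 6, G6 ends at 10, Gmaj7 ends at 13, F#7 ends at 19, B6 ends at 21.
Beat 21 falls within B6.

B6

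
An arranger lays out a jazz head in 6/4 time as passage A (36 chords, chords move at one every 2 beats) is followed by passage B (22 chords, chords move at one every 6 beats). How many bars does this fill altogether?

A: 36 × 2 = 72 beats = 12 bars.
B: 22 × 6 = 132 beats = 22 bars.
Total: 12 + 22 = 34 bars.

34 bars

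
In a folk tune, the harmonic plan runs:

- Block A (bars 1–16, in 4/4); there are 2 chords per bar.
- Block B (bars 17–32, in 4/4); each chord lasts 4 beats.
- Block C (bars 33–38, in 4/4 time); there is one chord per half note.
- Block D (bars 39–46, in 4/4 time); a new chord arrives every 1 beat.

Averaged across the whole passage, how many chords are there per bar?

2 chords per bar

A: 16 bars of 4 beats is 64 beats; at 2 beats each that's 32 chords.
B: 16 bars of 4 beats is 64 beats; at 4 beats each that's 16 chords.
C: 6 bars of 4 beats is 24 beats; at 2 beats each that's 12 chords.
D: 8 bars of 4 beats is 32 beats; at 1 beat each that's 32 chords.
Overall: 92 chords over 46 bars → 92/46 = 2 chords per bar.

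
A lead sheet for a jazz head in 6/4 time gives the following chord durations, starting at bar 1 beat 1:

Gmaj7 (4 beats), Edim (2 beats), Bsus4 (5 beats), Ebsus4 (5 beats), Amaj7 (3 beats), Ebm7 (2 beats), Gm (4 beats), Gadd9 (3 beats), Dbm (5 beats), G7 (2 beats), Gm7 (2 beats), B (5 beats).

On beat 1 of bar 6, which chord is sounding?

Dbm

Beat 1 of bar 6 is beat (6−1)×6 + 1 = 31 overall.
Running totals: Gmaj7 ends at 4, Edim ends at 6, Bsus4 ends at 11, Ebsus4 ends at 16, Amaj7 ends at 19, Ebm7 ends at 21, Gm ends at 25, Gadd9 ends at 28, Dbm ends at 33.
Beat 31 falls within Dbm.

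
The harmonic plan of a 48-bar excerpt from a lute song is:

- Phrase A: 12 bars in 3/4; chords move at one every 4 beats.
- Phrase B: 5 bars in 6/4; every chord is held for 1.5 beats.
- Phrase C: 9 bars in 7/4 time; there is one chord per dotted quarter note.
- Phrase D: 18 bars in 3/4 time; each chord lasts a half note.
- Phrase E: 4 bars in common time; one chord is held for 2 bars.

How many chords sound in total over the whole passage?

100 chords

A: 12 bars × 3 beats = 36 beats; 4 beats/chord → 9 chords.
B: 5 bars × 6 beats = 30 beats; 1.5 beats/chord → 20 chords.
C: 9 bars × 7 beats = 63 beats; 1.5 beats/chord → 42 chords.
D: 18 bars × 3 beats = 54 beats; 2 beats/chord → 27 chords.
E: 4 bars × 4 beats = 16 beats; 8 beats/chord → 2 chords.
Total: 9 + 20 + 42 + 27 + 2 = 100.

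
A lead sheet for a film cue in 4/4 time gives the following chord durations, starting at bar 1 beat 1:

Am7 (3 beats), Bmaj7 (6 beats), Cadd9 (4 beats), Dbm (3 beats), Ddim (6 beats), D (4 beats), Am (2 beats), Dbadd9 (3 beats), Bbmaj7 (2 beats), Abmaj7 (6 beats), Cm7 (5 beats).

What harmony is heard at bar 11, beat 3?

Cm7

Beat 3 of bar 11 is beat (11−1)×4 + 3 = 43 overall.
Running totals: Am7 ends at 3, Bmaj7 ends at 9, Cadd9 ends at 13, Dbm ends at 16, Ddim ends at 22, D ends at 26, Am ends at 28, Dbadd9 ends at 31, Bbmaj7 ends at 33, Abmaj7 ends at 39, Cm7 ends at 44.
Beat 43 falls within Cm7.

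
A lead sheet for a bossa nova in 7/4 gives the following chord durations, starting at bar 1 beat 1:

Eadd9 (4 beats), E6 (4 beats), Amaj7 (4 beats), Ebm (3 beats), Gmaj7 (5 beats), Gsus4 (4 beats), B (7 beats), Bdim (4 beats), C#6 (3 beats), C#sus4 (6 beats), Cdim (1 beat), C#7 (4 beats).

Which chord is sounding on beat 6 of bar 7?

Beat 6 of bar 7 is beat (7−1)×7 + 6 = 48 overall.
Running totals: Eadd9 ends at 4, E6 ends at 8, Amaj7 ends at 12, Ebm ends at 15, Gmaj7 ends at 20, Gsus4 ends at 24, B ends at 31, Bdim ends at 35, C#6 ends at 38, C#sus4 ends at 44, Cdim ends at 45, C#7 ends at 49.
Beat 48 falls within C#7.

C#7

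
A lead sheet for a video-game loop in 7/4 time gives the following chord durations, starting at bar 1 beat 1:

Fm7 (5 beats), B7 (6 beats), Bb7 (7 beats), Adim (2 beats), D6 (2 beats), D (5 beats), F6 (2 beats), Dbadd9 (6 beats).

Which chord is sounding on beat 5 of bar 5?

Dbadd9

Beat 5 of bar 5 is beat (5−1)×7 + 5 = 33 overall.
Running totals: Fm7 ends at 5, B7 ends at 11, Bb7 ends at 18, Adim ends at 20, D6 ends at 22, D ends at 27, F6 ends at 29, Dbadd9 ends at 35.
Beat 33 falls within Dbadd9.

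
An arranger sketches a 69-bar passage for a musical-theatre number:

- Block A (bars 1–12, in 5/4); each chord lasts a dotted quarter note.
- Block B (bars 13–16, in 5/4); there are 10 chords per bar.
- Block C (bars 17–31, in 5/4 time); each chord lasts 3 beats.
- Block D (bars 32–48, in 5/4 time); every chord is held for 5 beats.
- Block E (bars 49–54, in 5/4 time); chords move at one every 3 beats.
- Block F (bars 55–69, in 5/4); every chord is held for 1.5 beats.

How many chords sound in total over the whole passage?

182 chords

A: 12 bars × 5 beats = 60 beats; 1.5 beats/chord → 40 chords.
B: 4 bars × 5 beats = 20 beats; 0.5 beats/chord → 40 chords.
C: 15 bars × 5 beats = 75 beats; 3 beats/chord → 25 chords.
D: 17 bars × 5 beats = 85 beats; 5 beats/chord → 17 chords.
E: 6 bars × 5 beats = 30 beats; 3 beats/chord → 10 chords.
F: 15 bars × 5 beats = 75 beats; 1.5 beats/chord → 50 chords.
Total: 40 + 40 + 25 + 17 + 10 + 50 = 182.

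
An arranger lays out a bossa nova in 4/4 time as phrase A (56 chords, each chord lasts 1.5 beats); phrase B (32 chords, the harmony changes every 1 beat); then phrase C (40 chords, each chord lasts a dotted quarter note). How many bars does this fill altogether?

44 bars

A: 56 × 1.5 = 84 beats = 21 bars.
B: 32 × 1 = 32 beats = 8 bars.
C: 40 × 1.5 = 60 beats = 15 bars.
Total: 21 + 8 + 15 = 44 bars.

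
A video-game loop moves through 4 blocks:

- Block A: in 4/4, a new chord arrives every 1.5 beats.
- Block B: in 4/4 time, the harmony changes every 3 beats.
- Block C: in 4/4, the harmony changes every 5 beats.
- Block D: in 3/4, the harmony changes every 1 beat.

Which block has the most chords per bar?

A: each chord is 1.5 beats in 4/4, so 8/3 per bar.
B: each chord is 3 beats in 4/4, so 4/3 per bar.
C: each chord is 5 beats in 4/4, so 0.8 per bar.
D: each chord is 1 beat in 3/4, so 3 per bar.
Fastest is D at 3 chords/bar.

Block D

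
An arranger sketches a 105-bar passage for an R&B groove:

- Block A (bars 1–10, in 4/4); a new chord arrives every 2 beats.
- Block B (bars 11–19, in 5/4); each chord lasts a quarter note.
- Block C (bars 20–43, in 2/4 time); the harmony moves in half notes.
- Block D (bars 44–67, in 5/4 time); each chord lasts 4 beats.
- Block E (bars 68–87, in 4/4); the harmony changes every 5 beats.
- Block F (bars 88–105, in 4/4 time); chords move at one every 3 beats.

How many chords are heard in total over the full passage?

159 chords

A has 40 beats and chords last 2 each, so 20 chords.
B has 45 beats and chords last 1 each, so 45 chords.
C has 48 beats and chords last 2 each, so 24 chords.
D has 120 beats and chords last 4 each, so 30 chords.
E has 80 beats and chords last 5 each, so 16 chords.
F has 72 beats and chords last 3 each, so 24 chords.
Total: 20 + 45 + 24 + 30 + 16 + 24 = 159.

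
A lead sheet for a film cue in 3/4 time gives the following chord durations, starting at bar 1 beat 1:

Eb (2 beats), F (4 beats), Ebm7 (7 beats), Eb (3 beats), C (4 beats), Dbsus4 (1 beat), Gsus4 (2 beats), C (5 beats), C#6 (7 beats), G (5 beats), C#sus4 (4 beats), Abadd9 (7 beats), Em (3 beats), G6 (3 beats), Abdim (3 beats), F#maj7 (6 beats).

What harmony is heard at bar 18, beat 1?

Em

Beat 1 of bar 18 is beat (18−1)×3 + 1 = 52 overall.
Running totals: Eb ends at 2, F ends at 6, Ebm7 ends at 13, Eb ends at 16, C ends at 20, Dbsus4 ends at 21, Gsus4 ends at 23, C ends at 28, C#6 ends at 35, G ends at 40, C#sus4 ends at 44, Abadd9 ends at 51, Em ends at 54.
Beat 52 falls within Em.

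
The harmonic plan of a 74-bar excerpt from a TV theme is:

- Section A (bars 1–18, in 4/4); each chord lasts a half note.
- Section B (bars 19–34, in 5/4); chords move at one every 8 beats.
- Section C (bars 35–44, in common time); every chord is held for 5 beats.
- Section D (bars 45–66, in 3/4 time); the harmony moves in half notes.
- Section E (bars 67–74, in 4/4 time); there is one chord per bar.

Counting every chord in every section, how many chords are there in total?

A has 72 beats and chords last 2 each, so 36 chords.
B has 80 beats and chords last 8 each, so 10 chords.
C has 40 beats and chords last 5 each, so 8 chords.
D has 66 beats and chords last 2 each, so 33 chords.
E has 32 beats and chords last 4 each, so 8 chords.
Total: 36 + 10 + 8 + 33 + 8 = 95.

95 chords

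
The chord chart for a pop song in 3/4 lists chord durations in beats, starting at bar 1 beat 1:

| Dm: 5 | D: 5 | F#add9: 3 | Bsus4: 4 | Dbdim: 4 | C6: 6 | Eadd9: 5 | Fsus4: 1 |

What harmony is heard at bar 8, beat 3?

Beat 3 of bar 8 is beat (8−1)×3 + 3 = 24 overall.
Running totals: Dm ends at 5, D ends at 10, F#add9 ends at 13, Bsus4 ends at 17, Dbdim ends at 21, C6 ends at 27.
Beat 24 falls within C6.

C6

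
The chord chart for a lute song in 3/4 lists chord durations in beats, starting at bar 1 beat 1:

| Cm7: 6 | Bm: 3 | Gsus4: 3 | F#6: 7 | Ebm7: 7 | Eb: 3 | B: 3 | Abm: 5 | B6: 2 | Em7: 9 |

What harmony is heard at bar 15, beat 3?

Beat 3 of bar 15 is beat (15−1)×3 + 3 = 45 overall.
Running totals: Cm7 ends at 6, Bm ends at 9, Gsus4 ends at 12, F#6 ends at 19, Ebm7 ends at 26, Eb ends at 29, B ends at 32, Abm ends at 37, B6 ends at 39, Em7 ends at 48.
Beat 45 falls within Em7.

Em7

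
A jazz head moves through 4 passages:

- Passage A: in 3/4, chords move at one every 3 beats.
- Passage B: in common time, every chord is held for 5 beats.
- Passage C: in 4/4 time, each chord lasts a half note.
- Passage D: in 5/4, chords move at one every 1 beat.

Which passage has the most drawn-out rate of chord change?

A: 3/3 = 1 chord/bar.
B: 4/5 = 0.8 chords/bar.
C: 4/2 = 2 chords/bar.
D: 5/1 = 5 chords/bar.
Slowest is B at 0.8 chords/bar.

Passage B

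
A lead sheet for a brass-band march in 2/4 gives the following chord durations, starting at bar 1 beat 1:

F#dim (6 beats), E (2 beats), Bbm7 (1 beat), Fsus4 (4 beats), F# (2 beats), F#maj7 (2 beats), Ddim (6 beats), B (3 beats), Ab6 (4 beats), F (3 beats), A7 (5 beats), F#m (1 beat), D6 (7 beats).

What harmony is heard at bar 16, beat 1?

Beat 1 of bar 16 is beat (16−1)×2 + 1 = 31 overall.
Running totals: F#dim ends at 6, E ends at 8, Bbm7 ends at 9, Fsus4 ends at 13, F# ends at 15, F#maj7 ends at 17, Ddim ends at 23, B ends at 26, Ab6 ends at 30, F ends at 33.
Beat 31 falls within F.

F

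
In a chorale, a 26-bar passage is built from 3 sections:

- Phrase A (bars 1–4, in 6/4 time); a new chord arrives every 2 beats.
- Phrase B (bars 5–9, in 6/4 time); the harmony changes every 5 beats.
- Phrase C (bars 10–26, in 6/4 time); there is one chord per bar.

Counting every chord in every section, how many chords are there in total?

35 chords

A: 4 bars × 6 beats = 24 beats; 2 beats/chord → 12 chords.
B: 5 bars × 6 beats = 30 beats; 5 beats/chord → 6 chords.
C: 17 bars × 6 beats = 102 beats; 6 beats/chord → 17 chords.
Total: 12 + 6 + 17 = 35.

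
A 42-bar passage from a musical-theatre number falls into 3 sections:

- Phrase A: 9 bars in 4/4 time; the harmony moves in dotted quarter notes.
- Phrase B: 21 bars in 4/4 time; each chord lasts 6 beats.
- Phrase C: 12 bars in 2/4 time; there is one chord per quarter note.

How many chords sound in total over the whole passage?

62 chords

A: 9·4 = 36 beats, 36/1.5 = 24 chords.
B: 21·4 = 84 beats, 84/6 = 14 chords.
C: 12·2 = 24 beats, 24/1 = 24 chords.
Total: 24 + 14 + 24 = 62.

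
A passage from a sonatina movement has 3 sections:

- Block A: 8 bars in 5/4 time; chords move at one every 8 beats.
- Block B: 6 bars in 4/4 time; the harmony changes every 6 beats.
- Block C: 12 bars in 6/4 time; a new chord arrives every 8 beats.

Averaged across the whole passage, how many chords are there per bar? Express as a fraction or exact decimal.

A: 8 × 5 = 40 beats ÷ 8 = 5 chords.
B: 6 × 4 = 24 beats ÷ 6 = 4 chords.
C: 12 × 6 = 72 beats ÷ 8 = 9 chords.
Overall: 18 chords over 26 bars → 18/26 = 9/13 chords per bar.

9/13 chords per bar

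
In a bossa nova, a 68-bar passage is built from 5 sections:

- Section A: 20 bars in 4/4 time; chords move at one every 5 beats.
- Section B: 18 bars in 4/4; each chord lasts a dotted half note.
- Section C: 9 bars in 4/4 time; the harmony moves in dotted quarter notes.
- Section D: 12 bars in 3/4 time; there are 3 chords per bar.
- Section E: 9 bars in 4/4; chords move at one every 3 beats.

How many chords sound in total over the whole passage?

112 chords

A: 20 bars × 4 beats = 80 beats; 5 beats/chord → 16 chords.
B: 18 bars × 4 beats = 72 beats; 3 beats/chord → 24 chords.
C: 9 bars × 4 beats = 36 beats; 1.5 beats/chord → 24 chords.
D: 12 bars × 3 beats = 36 beats; 1 beat/chord → 36 chords.
E: 9 bars × 4 beats = 36 beats; 3 beats/chord → 12 chords.
Total: 16 + 24 + 24 + 36 + 12 = 112.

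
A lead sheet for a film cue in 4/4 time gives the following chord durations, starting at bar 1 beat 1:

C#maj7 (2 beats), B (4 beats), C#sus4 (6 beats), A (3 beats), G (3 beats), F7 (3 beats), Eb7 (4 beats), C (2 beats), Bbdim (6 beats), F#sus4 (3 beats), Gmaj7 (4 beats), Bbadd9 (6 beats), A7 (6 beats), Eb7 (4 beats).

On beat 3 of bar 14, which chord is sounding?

Eb7

Beat 3 of bar 14 is beat (14−1)×4 + 3 = 55 overall.
Running totals: C#maj7 ends at 2, B ends at 6, C#sus4 ends at 12, A ends at 15, G ends at 18, F7 ends at 21, Eb7 ends at 25, C ends at 27, Bbdim ends at 33, F#sus4 ends at 36, Gmaj7 ends at 40, Bbadd9 ends at 46, A7 ends at 52, Eb7 ends at 56.
Beat 55 falls within Eb7.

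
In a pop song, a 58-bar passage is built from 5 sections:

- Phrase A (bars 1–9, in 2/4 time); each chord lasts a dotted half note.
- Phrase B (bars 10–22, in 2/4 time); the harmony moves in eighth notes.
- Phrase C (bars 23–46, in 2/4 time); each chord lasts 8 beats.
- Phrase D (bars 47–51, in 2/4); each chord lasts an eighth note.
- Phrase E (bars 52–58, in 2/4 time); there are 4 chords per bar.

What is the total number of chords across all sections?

A has 18 beats and chords last 3 each, so 6 chords.
B has 26 beats and chords last 0.5 each, so 52 chords.
C has 48 beats and chords last 8 each, so 6 chords.
D has 10 beats and chords last 0.5 each, so 20 chords.
E has 14 beats and chords last 0.5 each, so 28 chords.
Total: 6 + 52 + 6 + 20 + 28 = 112.

112 chords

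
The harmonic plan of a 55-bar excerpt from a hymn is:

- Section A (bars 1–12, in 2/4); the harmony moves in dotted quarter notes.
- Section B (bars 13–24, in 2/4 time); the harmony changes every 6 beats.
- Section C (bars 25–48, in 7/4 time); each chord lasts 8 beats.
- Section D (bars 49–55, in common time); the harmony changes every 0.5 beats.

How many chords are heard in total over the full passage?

A: 12·2 = 24 beats, 24/1.5 = 16 chords.
B: 12·2 = 24 beats, 24/6 = 4 chords.
C: 24·7 = 168 beats, 168/8 = 21 chords.
D: 7·4 = 28 beats, 28/0.5 = 56 chords.
Total: 16 + 4 + 21 + 56 = 97.

97 chords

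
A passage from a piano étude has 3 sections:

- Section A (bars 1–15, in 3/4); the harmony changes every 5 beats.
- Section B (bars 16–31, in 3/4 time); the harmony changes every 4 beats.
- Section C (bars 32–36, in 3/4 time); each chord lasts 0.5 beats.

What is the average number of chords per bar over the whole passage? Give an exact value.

17/12 chords per bar

A: 15 bars of 3 beats is 45 beats; at 5 beats each that's 9 chords.
B: 16 bars of 3 beats is 48 beats; at 4 beats each that's 12 chords.
C: 5 bars of 3 beats is 15 beats; at 0.5 beats each that's 30 chords.
Overall: 51 chords over 36 bars → 51/36 = 17/12 chords per bar.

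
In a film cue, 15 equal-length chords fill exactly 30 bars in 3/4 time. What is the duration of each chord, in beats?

30 bars × 3 beats/bar = 90 beats total.
90 beats ÷ 15 chords = 6 beats per chord.

6 beats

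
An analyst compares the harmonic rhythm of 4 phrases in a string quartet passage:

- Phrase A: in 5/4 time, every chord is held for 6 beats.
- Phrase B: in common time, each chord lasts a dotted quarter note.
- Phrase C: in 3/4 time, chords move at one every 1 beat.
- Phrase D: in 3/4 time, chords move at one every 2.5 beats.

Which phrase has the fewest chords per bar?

A: 5 beats/bar ÷ 6 beats/chord = 5/6 chords/bar.
B: 4 beats/bar ÷ 1.5 beats/chord = 8/3 chords/bar.
C: 3 beats/bar ÷ 1 beat/chord = 3 chords/bar.
D: 3 beats/bar ÷ 2.5 beats/chord = 1.2 chords/bar.
Slowest is A at 5/6 chords/bar.

Phrase A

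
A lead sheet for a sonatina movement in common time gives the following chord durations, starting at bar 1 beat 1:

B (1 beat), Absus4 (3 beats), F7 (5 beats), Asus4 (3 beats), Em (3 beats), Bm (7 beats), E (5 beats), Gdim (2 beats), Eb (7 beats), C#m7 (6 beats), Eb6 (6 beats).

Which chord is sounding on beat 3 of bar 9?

Eb

Beat 3 of bar 9 is beat (9−1)×4 + 3 = 35 overall.
Running totals: B ends at 1, Absus4 ends at 4, F7 ends at 9, Asus4 ends at 12, Em ends at 15, Bm ends at 22, E ends at 27, Gdim ends at 29, Eb ends at 36.
Beat 35 falls within Eb.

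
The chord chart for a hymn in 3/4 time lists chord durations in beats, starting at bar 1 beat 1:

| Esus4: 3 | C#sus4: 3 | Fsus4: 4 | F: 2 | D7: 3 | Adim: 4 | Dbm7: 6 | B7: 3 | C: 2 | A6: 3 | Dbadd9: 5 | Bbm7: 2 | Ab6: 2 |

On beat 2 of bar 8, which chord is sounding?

Beat 2 of bar 8 is beat (8−1)×3 + 2 = 23 overall.
Running totals: Esus4 ends at 3, C#sus4 ends at 6, Fsus4 ends at 10, F ends at 12, D7 ends at 15, Adim ends at 19, Dbm7 ends at 25.
Beat 23 falls within Dbm7.

Dbm7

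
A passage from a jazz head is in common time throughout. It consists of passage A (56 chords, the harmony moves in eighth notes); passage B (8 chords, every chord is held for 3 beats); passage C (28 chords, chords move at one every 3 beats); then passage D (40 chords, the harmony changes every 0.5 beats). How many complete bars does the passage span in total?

39 bars

A: 56 × 0.5 = 28 beats = 7 bars.
B: 8 × 3 = 24 beats = 6 bars.
C: 28 × 3 = 84 beats = 21 bars.
D: 40 × 0.5 = 20 beats = 5 bars.
Total: 7 + 6 + 21 + 5 = 39 bars.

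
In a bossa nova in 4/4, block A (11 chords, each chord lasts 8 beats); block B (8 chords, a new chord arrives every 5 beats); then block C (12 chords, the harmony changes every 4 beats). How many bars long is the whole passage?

44 bars

A: 11 × 8 = 88 beats = 22 bars.
B: 8 × 5 = 40 beats = 10 bars.
C: 12 × 4 = 48 beats = 12 bars.
Total: 22 + 10 + 12 = 44 bars.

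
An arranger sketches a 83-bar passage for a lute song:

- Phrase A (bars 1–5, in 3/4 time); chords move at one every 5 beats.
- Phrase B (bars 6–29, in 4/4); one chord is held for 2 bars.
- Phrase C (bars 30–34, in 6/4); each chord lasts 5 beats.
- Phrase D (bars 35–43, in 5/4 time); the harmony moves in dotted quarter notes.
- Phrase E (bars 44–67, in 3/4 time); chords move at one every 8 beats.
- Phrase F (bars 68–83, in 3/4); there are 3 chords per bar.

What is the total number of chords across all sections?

A: 5·3 = 15 beats, 15/5 = 3 chords.
B: 24·4 = 96 beats, 96/8 = 12 chords.
C: 5·6 = 30 beats, 30/5 = 6 chords.
D: 9·5 = 45 beats, 45/1.5 = 30 chords.
E: 24·3 = 72 beats, 72/8 = 9 chords.
F: 16·3 = 48 beats, 48/1 = 48 chords.
Total: 3 + 12 + 6 + 30 + 9 + 48 = 108.

108 chords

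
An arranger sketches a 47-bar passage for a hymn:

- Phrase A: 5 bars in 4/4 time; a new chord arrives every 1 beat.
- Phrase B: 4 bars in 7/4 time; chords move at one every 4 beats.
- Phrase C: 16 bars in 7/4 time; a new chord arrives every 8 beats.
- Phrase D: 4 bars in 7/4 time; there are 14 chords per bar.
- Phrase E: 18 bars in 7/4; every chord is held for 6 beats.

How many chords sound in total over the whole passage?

118 chords

A: 5 bars × 4 beats = 20 beats; 1 beat/chord → 20 chords.
B: 4 bars × 7 beats = 28 beats; 4 beats/chord → 7 chords.
C: 16 bars × 7 beats = 112 beats; 8 beats/chord → 14 chords.
D: 4 bars × 7 beats = 28 beats; 0.5 beats/chord → 56 chords.
E: 18 bars × 7 beats = 126 beats; 6 beats/chord → 21 chords.
Total: 20 + 7 + 14 + 56 + 21 = 118.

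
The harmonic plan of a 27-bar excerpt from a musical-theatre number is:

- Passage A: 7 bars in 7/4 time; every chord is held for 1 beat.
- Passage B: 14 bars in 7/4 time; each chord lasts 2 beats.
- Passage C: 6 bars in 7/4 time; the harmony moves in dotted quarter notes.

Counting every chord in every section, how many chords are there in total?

A has 49 beats and chords last 1 each, so 49 chords.
B has 98 beats and chords last 2 each, so 49 chords.
C has 42 beats and chords last 1.5 each, so 28 chords.
Total: 49 + 49 + 28 = 126.

126 chords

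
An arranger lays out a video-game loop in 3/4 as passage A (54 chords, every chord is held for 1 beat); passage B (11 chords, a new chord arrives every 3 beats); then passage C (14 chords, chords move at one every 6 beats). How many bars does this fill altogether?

57 bars

A: 54 × 1 = 54 beats = 18 bars.
B: 11 × 3 = 33 beats = 11 bars.
C: 14 × 6 = 84 beats = 28 bars.
Total: 18 + 11 + 28 = 57 bars.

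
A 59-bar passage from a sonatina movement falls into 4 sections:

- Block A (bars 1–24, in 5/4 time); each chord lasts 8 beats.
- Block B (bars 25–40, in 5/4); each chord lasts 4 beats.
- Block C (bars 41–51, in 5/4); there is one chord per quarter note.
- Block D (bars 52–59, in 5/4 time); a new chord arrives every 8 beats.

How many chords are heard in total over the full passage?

95 chords

A: 24·5 = 120 beats, 120/8 = 15 chords.
B: 16·5 = 80 beats, 80/4 = 20 chords.
C: 11·5 = 55 beats, 55/1 = 55 chords.
D: 8·5 = 40 beats, 40/8 = 5 chords.
Total: 15 + 20 + 55 + 5 = 95.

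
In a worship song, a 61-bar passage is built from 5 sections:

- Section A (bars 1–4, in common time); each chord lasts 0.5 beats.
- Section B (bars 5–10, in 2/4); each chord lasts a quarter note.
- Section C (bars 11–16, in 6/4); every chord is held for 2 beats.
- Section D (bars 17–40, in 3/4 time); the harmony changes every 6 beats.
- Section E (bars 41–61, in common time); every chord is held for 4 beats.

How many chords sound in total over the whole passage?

A: 4·4 = 16 beats, 16/0.5 = 32 chords.
B: 6·2 = 12 beats, 12/1 = 12 chords.
C: 6·6 = 36 beats, 36/2 = 18 chords.
D: 24·3 = 72 beats, 72/6 = 12 chords.
E: 21·4 = 84 beats, 84/4 = 21 chords.
Total: 32 + 12 + 18 + 12 + 21 = 95.

95 chords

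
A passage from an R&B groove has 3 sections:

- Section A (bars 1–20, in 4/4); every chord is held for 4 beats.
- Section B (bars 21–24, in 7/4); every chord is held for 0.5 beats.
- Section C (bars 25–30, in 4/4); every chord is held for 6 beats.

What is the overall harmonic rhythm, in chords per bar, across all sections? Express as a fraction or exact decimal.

A: 20 bars of 4 beats is 80 beats; at 4 beats each that's 20 chords.
B: 4 bars of 7 beats is 28 beats; at 0.5 beats each that's 56 chords.
C: 6 bars of 4 beats is 24 beats; at 6 beats each that's 4 chords.
Overall: 80 chords over 30 bars → 80/30 = 8/3 chords per bar.

8/3 chords per bar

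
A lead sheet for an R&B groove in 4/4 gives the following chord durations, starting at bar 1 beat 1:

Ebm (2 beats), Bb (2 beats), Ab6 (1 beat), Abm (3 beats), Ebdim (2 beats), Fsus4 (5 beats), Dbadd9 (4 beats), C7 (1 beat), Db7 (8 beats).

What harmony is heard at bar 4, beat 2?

Fsus4

Beat 2 of bar 4 is beat (4−1)×4 + 2 = 14 overall.
Running totals: Ebm ends at 2, Bb ends at 4, Ab6 ends at 5, Abm ends at 8, Ebdim ends at 10, Fsus4 ends at 15.
Beat 14 falls within Fsus4.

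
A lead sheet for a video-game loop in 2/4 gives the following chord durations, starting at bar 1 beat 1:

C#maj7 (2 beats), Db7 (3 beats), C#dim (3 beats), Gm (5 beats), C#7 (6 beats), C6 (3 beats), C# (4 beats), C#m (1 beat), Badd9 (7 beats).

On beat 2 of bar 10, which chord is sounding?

Beat 2 of bar 10 is beat (10−1)×2 + 2 = 20 overall.
Running totals: C#maj7 ends at 2, Db7 ends at 5, C#dim ends at 8, Gm ends at 13, C#7 ends at 19, C6 ends at 22.
Beat 20 falls within C6.

C6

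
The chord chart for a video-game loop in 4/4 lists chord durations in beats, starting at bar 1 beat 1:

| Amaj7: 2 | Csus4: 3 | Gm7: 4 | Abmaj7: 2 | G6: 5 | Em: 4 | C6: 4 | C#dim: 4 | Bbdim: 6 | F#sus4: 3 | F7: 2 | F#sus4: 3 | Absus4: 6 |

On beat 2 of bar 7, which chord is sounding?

Beat 2 of bar 7 is beat (7−1)×4 + 2 = 26 overall.
Running totals: Amaj7 ends at 2, Csus4 ends at 5, Gm7 ends at 9, Abmaj7 ends at 11, G6 ends at 16, Em ends at 20, C6 ends at 24, C#dim ends at 28.
Beat 26 falls within C#dim.

C#dim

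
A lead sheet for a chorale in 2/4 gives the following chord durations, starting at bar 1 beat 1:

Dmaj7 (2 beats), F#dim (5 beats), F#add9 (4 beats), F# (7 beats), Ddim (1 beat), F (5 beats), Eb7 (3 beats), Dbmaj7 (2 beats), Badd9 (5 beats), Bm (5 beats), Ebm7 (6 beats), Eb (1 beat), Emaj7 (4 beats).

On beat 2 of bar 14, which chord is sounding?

Dbmaj7

Beat 2 of bar 14 is beat (14−1)×2 + 2 = 28 overall.
Running totals: Dmaj7 ends at 2, F#dim ends at 7, F#add9 ends at 11, F# ends at 18, Ddim ends at 19, F ends at 24, Eb7 ends at 27, Dbmaj7 ends at 29.
Beat 28 falls within Dbmaj7.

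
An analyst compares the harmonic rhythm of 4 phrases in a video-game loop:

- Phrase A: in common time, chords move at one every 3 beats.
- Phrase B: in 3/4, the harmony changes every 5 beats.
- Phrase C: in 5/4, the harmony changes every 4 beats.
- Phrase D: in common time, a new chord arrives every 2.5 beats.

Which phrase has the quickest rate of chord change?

A: each chord is 3 beats in 4/4, so 4/3 per bar.
B: each chord is 5 beats in 3/4, so 0.6 per bar.
C: each chord is 4 beats in 5/4, so 1.25 per bar.
D: each chord is 2.5 beats in 4/4, so 1.6 per bar.
Fastest is D at 1.6 chords/bar.

Phrase D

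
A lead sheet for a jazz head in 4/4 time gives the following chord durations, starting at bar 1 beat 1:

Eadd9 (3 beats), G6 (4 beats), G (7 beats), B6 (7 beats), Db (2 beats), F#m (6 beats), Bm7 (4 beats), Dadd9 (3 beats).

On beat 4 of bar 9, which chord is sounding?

Beat 4 of bar 9 is beat (9−1)×4 + 4 = 36 overall.
Running totals: Eadd9 ends at 3, G6 ends at 7, G ends at 14, B6 ends at 21, Db ends at 23, F#m ends at 29, Bm7 ends at 33, Dadd9 ends at 36.
Beat 36 falls within Dadd9.

Dadd9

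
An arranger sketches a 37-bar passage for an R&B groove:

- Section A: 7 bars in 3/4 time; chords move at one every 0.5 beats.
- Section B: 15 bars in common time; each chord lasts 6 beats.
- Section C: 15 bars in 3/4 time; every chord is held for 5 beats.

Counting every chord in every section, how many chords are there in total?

A has 21 beats and chords last 0.5 each, so 42 chords.
B has 60 beats and chords last 6 each, so 10 chords.
C has 45 beats and chords last 5 each, so 9 chords.
Total: 42 + 10 + 9 = 61.

61 chords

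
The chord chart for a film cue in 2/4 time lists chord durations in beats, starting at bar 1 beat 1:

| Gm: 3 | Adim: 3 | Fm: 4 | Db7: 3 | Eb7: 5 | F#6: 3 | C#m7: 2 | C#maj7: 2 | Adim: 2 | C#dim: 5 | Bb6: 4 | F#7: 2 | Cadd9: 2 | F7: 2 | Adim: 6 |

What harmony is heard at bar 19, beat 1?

Beat 1 of bar 19 is beat (19−1)×2 + 1 = 37 overall.
Running totals: Gm ends at 3, Adim ends at 6, Fm ends at 10, Db7 ends at 13, Eb7 ends at 18, F#6 ends at 21, C#m7 ends at 23, C#maj7 ends at 25, Adim ends at 27, C#dim ends at 32, Bb6 ends at 36, F#7 ends at 38.
Beat 37 falls within F#7.

F#7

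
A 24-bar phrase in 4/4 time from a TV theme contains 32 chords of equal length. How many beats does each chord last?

3 beats

24 bars × 4 beats/bar = 96 beats total.
96 beats ÷ 32 chords = 3 beats per chord.
(That is a dotted half note.)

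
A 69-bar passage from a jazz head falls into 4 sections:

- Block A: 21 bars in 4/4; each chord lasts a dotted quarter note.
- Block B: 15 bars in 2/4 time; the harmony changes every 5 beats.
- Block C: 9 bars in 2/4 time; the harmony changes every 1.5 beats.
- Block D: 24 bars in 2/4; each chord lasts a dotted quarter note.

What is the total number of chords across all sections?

106 chords

A has 84 beats and chords last 1.5 each, so 56 chords.
B has 30 beats and chords last 5 each, so 6 chords.
C has 18 beats and chords last 1.5 each, so 12 chords.
D has 48 beats and chords last 1.5 each, so 32 chords.
Total: 56 + 6 + 12 + 32 = 106.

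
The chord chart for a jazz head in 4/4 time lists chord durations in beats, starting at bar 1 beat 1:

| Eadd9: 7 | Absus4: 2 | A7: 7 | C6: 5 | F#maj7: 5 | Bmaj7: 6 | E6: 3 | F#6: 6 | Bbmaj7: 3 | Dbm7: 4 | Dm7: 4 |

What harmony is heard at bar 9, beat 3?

Beat 3 of bar 9 is beat (9−1)×4 + 3 = 35 overall.
Running totals: Eadd9 ends at 7, Absus4 ends at 9, A7 ends at 16, C6 ends at 21, F#maj7 ends at 26, Bmaj7 ends at 32, E6 ends at 35.
Beat 35 falls within E6.

E6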